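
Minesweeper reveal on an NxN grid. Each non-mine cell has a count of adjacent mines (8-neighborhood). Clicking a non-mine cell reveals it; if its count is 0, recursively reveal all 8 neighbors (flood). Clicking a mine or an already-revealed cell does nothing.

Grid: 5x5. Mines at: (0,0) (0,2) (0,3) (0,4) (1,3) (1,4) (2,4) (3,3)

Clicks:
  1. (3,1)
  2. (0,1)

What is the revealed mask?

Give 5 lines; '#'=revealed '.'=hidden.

Click 1 (3,1) count=0: revealed 12 new [(1,0) (1,1) (1,2) (2,0) (2,1) (2,2) (3,0) (3,1) (3,2) (4,0) (4,1) (4,2)] -> total=12
Click 2 (0,1) count=2: revealed 1 new [(0,1)] -> total=13

Answer: .#...
###..
###..
###..
###..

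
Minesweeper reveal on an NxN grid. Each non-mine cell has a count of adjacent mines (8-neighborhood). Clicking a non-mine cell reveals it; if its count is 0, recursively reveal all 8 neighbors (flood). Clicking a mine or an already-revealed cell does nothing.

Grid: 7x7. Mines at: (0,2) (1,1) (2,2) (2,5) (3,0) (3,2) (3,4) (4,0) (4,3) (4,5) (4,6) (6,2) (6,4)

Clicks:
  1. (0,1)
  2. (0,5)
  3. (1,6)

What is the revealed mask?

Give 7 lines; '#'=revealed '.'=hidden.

Answer: .#.####
...####
.......
.......
.......
.......
.......

Derivation:
Click 1 (0,1) count=2: revealed 1 new [(0,1)] -> total=1
Click 2 (0,5) count=0: revealed 8 new [(0,3) (0,4) (0,5) (0,6) (1,3) (1,4) (1,5) (1,6)] -> total=9
Click 3 (1,6) count=1: revealed 0 new [(none)] -> total=9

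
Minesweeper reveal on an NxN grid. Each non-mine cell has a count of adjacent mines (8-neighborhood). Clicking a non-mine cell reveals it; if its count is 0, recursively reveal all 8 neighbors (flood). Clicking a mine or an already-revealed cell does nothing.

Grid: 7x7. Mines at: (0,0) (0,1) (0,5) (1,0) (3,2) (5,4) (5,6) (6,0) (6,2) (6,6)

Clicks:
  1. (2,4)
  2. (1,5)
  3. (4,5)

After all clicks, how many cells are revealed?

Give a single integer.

Click 1 (2,4) count=0: revealed 21 new [(0,2) (0,3) (0,4) (1,2) (1,3) (1,4) (1,5) (1,6) (2,2) (2,3) (2,4) (2,5) (2,6) (3,3) (3,4) (3,5) (3,6) (4,3) (4,4) (4,5) (4,6)] -> total=21
Click 2 (1,5) count=1: revealed 0 new [(none)] -> total=21
Click 3 (4,5) count=2: revealed 0 new [(none)] -> total=21

Answer: 21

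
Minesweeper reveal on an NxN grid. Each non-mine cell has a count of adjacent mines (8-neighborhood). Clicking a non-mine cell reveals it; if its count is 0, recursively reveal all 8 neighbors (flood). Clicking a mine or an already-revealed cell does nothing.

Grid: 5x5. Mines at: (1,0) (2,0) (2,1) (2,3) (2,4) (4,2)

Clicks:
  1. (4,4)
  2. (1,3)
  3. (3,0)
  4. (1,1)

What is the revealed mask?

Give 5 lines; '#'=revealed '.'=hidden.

Answer: .....
.#.#.
.....
#..##
...##

Derivation:
Click 1 (4,4) count=0: revealed 4 new [(3,3) (3,4) (4,3) (4,4)] -> total=4
Click 2 (1,3) count=2: revealed 1 new [(1,3)] -> total=5
Click 3 (3,0) count=2: revealed 1 new [(3,0)] -> total=6
Click 4 (1,1) count=3: revealed 1 new [(1,1)] -> total=7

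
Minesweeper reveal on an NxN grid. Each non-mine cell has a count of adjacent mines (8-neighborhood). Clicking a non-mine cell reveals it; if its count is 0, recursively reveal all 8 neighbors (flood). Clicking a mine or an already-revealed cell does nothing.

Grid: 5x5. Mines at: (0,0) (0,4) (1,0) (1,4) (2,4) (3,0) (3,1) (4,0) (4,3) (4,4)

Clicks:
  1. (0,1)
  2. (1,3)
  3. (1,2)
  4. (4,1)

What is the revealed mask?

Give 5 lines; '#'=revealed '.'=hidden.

Answer: .###.
.###.
.###.
.....
.#...

Derivation:
Click 1 (0,1) count=2: revealed 1 new [(0,1)] -> total=1
Click 2 (1,3) count=3: revealed 1 new [(1,3)] -> total=2
Click 3 (1,2) count=0: revealed 7 new [(0,2) (0,3) (1,1) (1,2) (2,1) (2,2) (2,3)] -> total=9
Click 4 (4,1) count=3: revealed 1 new [(4,1)] -> total=10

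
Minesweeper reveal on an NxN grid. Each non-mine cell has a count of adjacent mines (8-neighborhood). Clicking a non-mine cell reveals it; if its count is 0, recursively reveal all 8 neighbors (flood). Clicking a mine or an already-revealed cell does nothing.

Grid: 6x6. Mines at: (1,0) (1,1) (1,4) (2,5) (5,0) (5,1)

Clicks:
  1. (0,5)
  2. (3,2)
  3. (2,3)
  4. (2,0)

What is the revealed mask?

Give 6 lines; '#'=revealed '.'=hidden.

Answer: .....#
......
#####.
######
######
..####

Derivation:
Click 1 (0,5) count=1: revealed 1 new [(0,5)] -> total=1
Click 2 (3,2) count=0: revealed 21 new [(2,0) (2,1) (2,2) (2,3) (2,4) (3,0) (3,1) (3,2) (3,3) (3,4) (3,5) (4,0) (4,1) (4,2) (4,3) (4,4) (4,5) (5,2) (5,3) (5,4) (5,5)] -> total=22
Click 3 (2,3) count=1: revealed 0 new [(none)] -> total=22
Click 4 (2,0) count=2: revealed 0 new [(none)] -> total=22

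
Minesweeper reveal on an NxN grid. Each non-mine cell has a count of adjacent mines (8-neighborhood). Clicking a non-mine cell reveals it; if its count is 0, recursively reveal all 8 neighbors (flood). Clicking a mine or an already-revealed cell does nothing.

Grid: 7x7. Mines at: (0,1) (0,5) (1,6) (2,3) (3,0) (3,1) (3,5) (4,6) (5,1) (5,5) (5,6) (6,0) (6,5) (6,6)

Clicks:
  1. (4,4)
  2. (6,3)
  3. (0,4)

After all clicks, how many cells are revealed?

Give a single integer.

Answer: 13

Derivation:
Click 1 (4,4) count=2: revealed 1 new [(4,4)] -> total=1
Click 2 (6,3) count=0: revealed 11 new [(3,2) (3,3) (3,4) (4,2) (4,3) (5,2) (5,3) (5,4) (6,2) (6,3) (6,4)] -> total=12
Click 3 (0,4) count=1: revealed 1 new [(0,4)] -> total=13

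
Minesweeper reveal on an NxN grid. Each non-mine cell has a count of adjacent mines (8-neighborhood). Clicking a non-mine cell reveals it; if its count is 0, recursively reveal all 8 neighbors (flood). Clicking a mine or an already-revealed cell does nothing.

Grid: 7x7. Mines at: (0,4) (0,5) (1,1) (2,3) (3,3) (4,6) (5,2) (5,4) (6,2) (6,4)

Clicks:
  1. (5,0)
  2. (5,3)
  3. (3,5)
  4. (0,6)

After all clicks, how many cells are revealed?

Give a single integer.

Click 1 (5,0) count=0: revealed 13 new [(2,0) (2,1) (2,2) (3,0) (3,1) (3,2) (4,0) (4,1) (4,2) (5,0) (5,1) (6,0) (6,1)] -> total=13
Click 2 (5,3) count=4: revealed 1 new [(5,3)] -> total=14
Click 3 (3,5) count=1: revealed 1 new [(3,5)] -> total=15
Click 4 (0,6) count=1: revealed 1 new [(0,6)] -> total=16

Answer: 16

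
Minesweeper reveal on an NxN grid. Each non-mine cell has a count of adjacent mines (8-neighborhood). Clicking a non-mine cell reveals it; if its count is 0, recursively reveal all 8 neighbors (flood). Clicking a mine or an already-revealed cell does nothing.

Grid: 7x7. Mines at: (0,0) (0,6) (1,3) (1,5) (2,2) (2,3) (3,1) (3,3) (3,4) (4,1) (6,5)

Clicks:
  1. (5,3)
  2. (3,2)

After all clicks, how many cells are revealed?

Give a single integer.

Answer: 14

Derivation:
Click 1 (5,3) count=0: revealed 13 new [(4,2) (4,3) (4,4) (5,0) (5,1) (5,2) (5,3) (5,4) (6,0) (6,1) (6,2) (6,3) (6,4)] -> total=13
Click 2 (3,2) count=5: revealed 1 new [(3,2)] -> total=14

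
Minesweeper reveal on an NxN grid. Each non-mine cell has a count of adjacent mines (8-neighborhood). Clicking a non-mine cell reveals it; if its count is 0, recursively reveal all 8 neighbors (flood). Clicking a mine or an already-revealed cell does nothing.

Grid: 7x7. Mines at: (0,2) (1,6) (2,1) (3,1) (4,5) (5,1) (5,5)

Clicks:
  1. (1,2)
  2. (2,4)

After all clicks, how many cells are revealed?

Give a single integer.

Click 1 (1,2) count=2: revealed 1 new [(1,2)] -> total=1
Click 2 (2,4) count=0: revealed 23 new [(0,3) (0,4) (0,5) (1,3) (1,4) (1,5) (2,2) (2,3) (2,4) (2,5) (3,2) (3,3) (3,4) (3,5) (4,2) (4,3) (4,4) (5,2) (5,3) (5,4) (6,2) (6,3) (6,4)] -> total=24

Answer: 24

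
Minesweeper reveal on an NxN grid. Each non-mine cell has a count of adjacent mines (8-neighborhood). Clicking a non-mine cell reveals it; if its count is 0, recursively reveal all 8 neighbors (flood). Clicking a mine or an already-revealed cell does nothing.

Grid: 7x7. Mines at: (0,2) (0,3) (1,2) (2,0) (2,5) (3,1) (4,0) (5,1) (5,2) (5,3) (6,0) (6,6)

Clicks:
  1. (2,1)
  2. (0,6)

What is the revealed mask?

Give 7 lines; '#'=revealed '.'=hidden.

Click 1 (2,1) count=3: revealed 1 new [(2,1)] -> total=1
Click 2 (0,6) count=0: revealed 6 new [(0,4) (0,5) (0,6) (1,4) (1,5) (1,6)] -> total=7

Answer: ....###
....###
.#.....
.......
.......
.......
.......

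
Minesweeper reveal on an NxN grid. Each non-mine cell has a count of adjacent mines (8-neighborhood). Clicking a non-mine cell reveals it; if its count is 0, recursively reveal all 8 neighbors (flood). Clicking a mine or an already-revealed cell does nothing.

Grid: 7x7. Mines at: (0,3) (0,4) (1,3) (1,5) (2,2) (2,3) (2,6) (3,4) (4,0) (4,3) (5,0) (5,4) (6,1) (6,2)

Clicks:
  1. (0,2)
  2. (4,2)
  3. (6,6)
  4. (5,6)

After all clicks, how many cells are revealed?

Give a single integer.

Answer: 10

Derivation:
Click 1 (0,2) count=2: revealed 1 new [(0,2)] -> total=1
Click 2 (4,2) count=1: revealed 1 new [(4,2)] -> total=2
Click 3 (6,6) count=0: revealed 8 new [(3,5) (3,6) (4,5) (4,6) (5,5) (5,6) (6,5) (6,6)] -> total=10
Click 4 (5,6) count=0: revealed 0 new [(none)] -> total=10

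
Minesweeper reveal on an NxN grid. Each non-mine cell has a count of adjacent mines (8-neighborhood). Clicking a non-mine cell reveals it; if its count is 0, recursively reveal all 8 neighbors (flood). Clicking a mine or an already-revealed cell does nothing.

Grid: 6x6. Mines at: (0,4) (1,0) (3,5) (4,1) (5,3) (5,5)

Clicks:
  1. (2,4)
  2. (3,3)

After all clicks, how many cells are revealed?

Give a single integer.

Answer: 18

Derivation:
Click 1 (2,4) count=1: revealed 1 new [(2,4)] -> total=1
Click 2 (3,3) count=0: revealed 17 new [(0,1) (0,2) (0,3) (1,1) (1,2) (1,3) (1,4) (2,1) (2,2) (2,3) (3,1) (3,2) (3,3) (3,4) (4,2) (4,3) (4,4)] -> total=18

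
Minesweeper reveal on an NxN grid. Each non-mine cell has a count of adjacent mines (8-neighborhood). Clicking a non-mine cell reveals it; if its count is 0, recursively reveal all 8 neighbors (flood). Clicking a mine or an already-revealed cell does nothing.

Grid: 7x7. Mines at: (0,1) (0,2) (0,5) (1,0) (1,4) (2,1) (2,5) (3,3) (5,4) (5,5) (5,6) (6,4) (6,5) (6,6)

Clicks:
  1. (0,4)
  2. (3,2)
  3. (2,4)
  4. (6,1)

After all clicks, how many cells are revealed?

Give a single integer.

Click 1 (0,4) count=2: revealed 1 new [(0,4)] -> total=1
Click 2 (3,2) count=2: revealed 1 new [(3,2)] -> total=2
Click 3 (2,4) count=3: revealed 1 new [(2,4)] -> total=3
Click 4 (6,1) count=0: revealed 14 new [(3,0) (3,1) (4,0) (4,1) (4,2) (4,3) (5,0) (5,1) (5,2) (5,3) (6,0) (6,1) (6,2) (6,3)] -> total=17

Answer: 17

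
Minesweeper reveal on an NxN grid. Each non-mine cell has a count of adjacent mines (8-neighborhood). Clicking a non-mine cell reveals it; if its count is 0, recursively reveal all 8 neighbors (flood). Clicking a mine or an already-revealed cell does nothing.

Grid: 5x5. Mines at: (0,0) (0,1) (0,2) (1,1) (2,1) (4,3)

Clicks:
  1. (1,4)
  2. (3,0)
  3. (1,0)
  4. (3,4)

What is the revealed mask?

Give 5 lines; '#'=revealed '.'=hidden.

Answer: ...##
#.###
..###
#.###
.....

Derivation:
Click 1 (1,4) count=0: revealed 11 new [(0,3) (0,4) (1,2) (1,3) (1,4) (2,2) (2,3) (2,4) (3,2) (3,3) (3,4)] -> total=11
Click 2 (3,0) count=1: revealed 1 new [(3,0)] -> total=12
Click 3 (1,0) count=4: revealed 1 new [(1,0)] -> total=13
Click 4 (3,4) count=1: revealed 0 new [(none)] -> total=13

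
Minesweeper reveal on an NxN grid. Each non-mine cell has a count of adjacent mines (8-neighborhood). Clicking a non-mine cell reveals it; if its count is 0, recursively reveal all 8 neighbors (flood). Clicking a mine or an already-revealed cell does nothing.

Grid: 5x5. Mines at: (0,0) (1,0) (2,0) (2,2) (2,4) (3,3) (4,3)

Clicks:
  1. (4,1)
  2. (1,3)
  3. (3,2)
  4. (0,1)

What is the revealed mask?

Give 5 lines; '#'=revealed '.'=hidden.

Answer: .#...
...#.
.....
###..
###..

Derivation:
Click 1 (4,1) count=0: revealed 6 new [(3,0) (3,1) (3,2) (4,0) (4,1) (4,2)] -> total=6
Click 2 (1,3) count=2: revealed 1 new [(1,3)] -> total=7
Click 3 (3,2) count=3: revealed 0 new [(none)] -> total=7
Click 4 (0,1) count=2: revealed 1 new [(0,1)] -> total=8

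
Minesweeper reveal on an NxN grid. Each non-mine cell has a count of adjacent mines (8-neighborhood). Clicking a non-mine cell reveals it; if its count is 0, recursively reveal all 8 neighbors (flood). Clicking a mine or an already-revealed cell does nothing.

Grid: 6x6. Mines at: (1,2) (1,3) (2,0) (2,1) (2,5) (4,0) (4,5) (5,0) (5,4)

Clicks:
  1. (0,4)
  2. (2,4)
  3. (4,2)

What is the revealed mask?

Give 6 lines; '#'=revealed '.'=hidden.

Answer: ....#.
......
..###.
.####.
.####.
.###..

Derivation:
Click 1 (0,4) count=1: revealed 1 new [(0,4)] -> total=1
Click 2 (2,4) count=2: revealed 1 new [(2,4)] -> total=2
Click 3 (4,2) count=0: revealed 13 new [(2,2) (2,3) (3,1) (3,2) (3,3) (3,4) (4,1) (4,2) (4,3) (4,4) (5,1) (5,2) (5,3)] -> total=15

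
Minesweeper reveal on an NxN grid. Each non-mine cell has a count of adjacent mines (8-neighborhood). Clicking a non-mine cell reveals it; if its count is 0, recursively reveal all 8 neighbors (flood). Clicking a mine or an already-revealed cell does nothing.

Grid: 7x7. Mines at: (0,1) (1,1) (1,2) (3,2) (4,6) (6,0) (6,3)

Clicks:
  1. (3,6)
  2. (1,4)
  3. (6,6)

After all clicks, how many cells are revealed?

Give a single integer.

Answer: 26

Derivation:
Click 1 (3,6) count=1: revealed 1 new [(3,6)] -> total=1
Click 2 (1,4) count=0: revealed 21 new [(0,3) (0,4) (0,5) (0,6) (1,3) (1,4) (1,5) (1,6) (2,3) (2,4) (2,5) (2,6) (3,3) (3,4) (3,5) (4,3) (4,4) (4,5) (5,3) (5,4) (5,5)] -> total=22
Click 3 (6,6) count=0: revealed 4 new [(5,6) (6,4) (6,5) (6,6)] -> total=26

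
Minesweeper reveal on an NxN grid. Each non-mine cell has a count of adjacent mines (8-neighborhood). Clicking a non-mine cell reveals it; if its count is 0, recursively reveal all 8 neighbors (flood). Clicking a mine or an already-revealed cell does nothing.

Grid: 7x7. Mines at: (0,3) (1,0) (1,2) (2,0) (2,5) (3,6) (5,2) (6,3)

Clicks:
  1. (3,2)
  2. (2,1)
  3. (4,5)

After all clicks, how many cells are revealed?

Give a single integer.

Click 1 (3,2) count=0: revealed 22 new [(2,1) (2,2) (2,3) (2,4) (3,1) (3,2) (3,3) (3,4) (3,5) (4,1) (4,2) (4,3) (4,4) (4,5) (4,6) (5,3) (5,4) (5,5) (5,6) (6,4) (6,5) (6,6)] -> total=22
Click 2 (2,1) count=3: revealed 0 new [(none)] -> total=22
Click 3 (4,5) count=1: revealed 0 new [(none)] -> total=22

Answer: 22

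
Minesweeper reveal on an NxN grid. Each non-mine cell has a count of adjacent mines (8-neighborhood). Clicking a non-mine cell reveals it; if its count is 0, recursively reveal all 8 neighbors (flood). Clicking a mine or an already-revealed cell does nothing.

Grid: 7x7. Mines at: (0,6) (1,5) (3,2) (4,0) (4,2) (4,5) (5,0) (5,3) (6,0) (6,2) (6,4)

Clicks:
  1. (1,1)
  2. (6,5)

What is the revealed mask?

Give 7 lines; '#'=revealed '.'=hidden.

Click 1 (1,1) count=0: revealed 17 new [(0,0) (0,1) (0,2) (0,3) (0,4) (1,0) (1,1) (1,2) (1,3) (1,4) (2,0) (2,1) (2,2) (2,3) (2,4) (3,0) (3,1)] -> total=17
Click 2 (6,5) count=1: revealed 1 new [(6,5)] -> total=18

Answer: #####..
#####..
#####..
##.....
.......
.......
.....#.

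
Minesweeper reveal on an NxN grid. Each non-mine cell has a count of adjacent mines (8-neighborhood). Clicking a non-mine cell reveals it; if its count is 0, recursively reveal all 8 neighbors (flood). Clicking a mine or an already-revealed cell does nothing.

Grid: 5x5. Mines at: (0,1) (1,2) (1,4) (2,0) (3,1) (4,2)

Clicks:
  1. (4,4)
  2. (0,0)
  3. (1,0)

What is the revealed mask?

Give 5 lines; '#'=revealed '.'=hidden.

Answer: #....
#....
...##
...##
...##

Derivation:
Click 1 (4,4) count=0: revealed 6 new [(2,3) (2,4) (3,3) (3,4) (4,3) (4,4)] -> total=6
Click 2 (0,0) count=1: revealed 1 new [(0,0)] -> total=7
Click 3 (1,0) count=2: revealed 1 new [(1,0)] -> total=8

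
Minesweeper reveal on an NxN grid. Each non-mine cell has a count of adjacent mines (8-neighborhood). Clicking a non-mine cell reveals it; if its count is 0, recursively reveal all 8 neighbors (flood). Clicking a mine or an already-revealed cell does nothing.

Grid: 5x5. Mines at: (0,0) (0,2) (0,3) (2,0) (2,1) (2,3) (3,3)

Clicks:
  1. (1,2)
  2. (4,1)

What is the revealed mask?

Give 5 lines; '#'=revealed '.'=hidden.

Click 1 (1,2) count=4: revealed 1 new [(1,2)] -> total=1
Click 2 (4,1) count=0: revealed 6 new [(3,0) (3,1) (3,2) (4,0) (4,1) (4,2)] -> total=7

Answer: .....
..#..
.....
###..
###..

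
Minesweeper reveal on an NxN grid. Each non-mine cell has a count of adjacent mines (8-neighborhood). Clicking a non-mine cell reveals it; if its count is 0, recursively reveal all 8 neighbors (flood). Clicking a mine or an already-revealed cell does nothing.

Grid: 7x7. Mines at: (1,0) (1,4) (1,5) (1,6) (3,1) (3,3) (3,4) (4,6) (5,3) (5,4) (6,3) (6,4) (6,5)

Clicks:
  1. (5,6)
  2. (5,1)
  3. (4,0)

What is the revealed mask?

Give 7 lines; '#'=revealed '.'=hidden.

Click 1 (5,6) count=2: revealed 1 new [(5,6)] -> total=1
Click 2 (5,1) count=0: revealed 9 new [(4,0) (4,1) (4,2) (5,0) (5,1) (5,2) (6,0) (6,1) (6,2)] -> total=10
Click 3 (4,0) count=1: revealed 0 new [(none)] -> total=10

Answer: .......
.......
.......
.......
###....
###...#
###....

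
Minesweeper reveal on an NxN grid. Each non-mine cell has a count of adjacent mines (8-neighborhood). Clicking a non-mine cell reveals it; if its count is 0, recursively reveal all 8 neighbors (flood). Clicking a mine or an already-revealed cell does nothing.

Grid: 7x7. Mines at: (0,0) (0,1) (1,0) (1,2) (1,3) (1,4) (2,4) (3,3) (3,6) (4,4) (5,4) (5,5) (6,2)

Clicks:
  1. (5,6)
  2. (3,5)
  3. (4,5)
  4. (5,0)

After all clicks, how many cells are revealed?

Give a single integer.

Answer: 17

Derivation:
Click 1 (5,6) count=1: revealed 1 new [(5,6)] -> total=1
Click 2 (3,5) count=3: revealed 1 new [(3,5)] -> total=2
Click 3 (4,5) count=4: revealed 1 new [(4,5)] -> total=3
Click 4 (5,0) count=0: revealed 14 new [(2,0) (2,1) (2,2) (3,0) (3,1) (3,2) (4,0) (4,1) (4,2) (5,0) (5,1) (5,2) (6,0) (6,1)] -> total=17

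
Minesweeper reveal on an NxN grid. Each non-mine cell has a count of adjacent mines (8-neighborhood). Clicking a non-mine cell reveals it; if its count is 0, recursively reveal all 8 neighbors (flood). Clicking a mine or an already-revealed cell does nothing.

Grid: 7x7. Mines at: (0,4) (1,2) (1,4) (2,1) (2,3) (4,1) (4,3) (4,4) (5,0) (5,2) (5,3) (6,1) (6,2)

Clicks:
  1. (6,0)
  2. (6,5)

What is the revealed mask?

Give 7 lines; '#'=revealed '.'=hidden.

Answer: .....##
.....##
.....##
.....##
.....##
....###
#...###

Derivation:
Click 1 (6,0) count=2: revealed 1 new [(6,0)] -> total=1
Click 2 (6,5) count=0: revealed 16 new [(0,5) (0,6) (1,5) (1,6) (2,5) (2,6) (3,5) (3,6) (4,5) (4,6) (5,4) (5,5) (5,6) (6,4) (6,5) (6,6)] -> total=17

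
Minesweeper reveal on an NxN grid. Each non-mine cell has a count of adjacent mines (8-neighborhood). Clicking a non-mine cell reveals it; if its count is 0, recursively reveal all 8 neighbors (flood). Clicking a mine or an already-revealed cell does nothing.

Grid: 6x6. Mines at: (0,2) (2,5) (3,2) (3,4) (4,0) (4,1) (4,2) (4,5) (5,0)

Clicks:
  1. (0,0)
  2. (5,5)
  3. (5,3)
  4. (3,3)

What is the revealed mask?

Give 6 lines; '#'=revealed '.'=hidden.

Answer: ##....
##....
##....
##.#..
......
...#.#

Derivation:
Click 1 (0,0) count=0: revealed 8 new [(0,0) (0,1) (1,0) (1,1) (2,0) (2,1) (3,0) (3,1)] -> total=8
Click 2 (5,5) count=1: revealed 1 new [(5,5)] -> total=9
Click 3 (5,3) count=1: revealed 1 new [(5,3)] -> total=10
Click 4 (3,3) count=3: revealed 1 new [(3,3)] -> total=11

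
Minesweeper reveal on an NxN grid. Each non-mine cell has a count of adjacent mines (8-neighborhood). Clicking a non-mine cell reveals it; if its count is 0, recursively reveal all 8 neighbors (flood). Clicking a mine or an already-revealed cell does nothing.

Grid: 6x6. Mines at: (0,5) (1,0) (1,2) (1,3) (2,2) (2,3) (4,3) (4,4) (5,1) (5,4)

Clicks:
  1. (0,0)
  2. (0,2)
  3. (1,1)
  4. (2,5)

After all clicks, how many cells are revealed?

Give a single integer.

Answer: 9

Derivation:
Click 1 (0,0) count=1: revealed 1 new [(0,0)] -> total=1
Click 2 (0,2) count=2: revealed 1 new [(0,2)] -> total=2
Click 3 (1,1) count=3: revealed 1 new [(1,1)] -> total=3
Click 4 (2,5) count=0: revealed 6 new [(1,4) (1,5) (2,4) (2,5) (3,4) (3,5)] -> total=9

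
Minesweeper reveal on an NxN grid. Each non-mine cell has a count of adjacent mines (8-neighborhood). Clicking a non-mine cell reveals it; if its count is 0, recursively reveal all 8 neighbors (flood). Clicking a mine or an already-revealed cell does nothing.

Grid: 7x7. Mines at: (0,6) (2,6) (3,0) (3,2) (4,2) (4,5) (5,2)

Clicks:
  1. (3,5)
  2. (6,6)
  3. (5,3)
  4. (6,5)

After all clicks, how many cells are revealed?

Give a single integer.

Answer: 9

Derivation:
Click 1 (3,5) count=2: revealed 1 new [(3,5)] -> total=1
Click 2 (6,6) count=0: revealed 8 new [(5,3) (5,4) (5,5) (5,6) (6,3) (6,4) (6,5) (6,6)] -> total=9
Click 3 (5,3) count=2: revealed 0 new [(none)] -> total=9
Click 4 (6,5) count=0: revealed 0 new [(none)] -> total=9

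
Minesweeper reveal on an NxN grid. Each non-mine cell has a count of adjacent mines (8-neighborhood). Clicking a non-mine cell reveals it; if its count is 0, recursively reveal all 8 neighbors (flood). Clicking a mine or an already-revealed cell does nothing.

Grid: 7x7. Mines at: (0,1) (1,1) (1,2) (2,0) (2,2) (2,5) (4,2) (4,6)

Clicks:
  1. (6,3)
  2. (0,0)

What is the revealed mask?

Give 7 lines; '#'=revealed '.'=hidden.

Click 1 (6,3) count=0: revealed 24 new [(3,0) (3,1) (3,3) (3,4) (3,5) (4,0) (4,1) (4,3) (4,4) (4,5) (5,0) (5,1) (5,2) (5,3) (5,4) (5,5) (5,6) (6,0) (6,1) (6,2) (6,3) (6,4) (6,5) (6,6)] -> total=24
Click 2 (0,0) count=2: revealed 1 new [(0,0)] -> total=25

Answer: #......
.......
.......
##.###.
##.###.
#######
#######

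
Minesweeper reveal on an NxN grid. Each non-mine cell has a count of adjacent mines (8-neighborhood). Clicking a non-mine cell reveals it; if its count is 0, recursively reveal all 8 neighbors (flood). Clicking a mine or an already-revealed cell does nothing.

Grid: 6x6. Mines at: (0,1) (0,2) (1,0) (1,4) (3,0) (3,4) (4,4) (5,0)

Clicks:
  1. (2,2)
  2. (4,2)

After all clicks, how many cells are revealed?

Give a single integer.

Answer: 15

Derivation:
Click 1 (2,2) count=0: revealed 15 new [(1,1) (1,2) (1,3) (2,1) (2,2) (2,3) (3,1) (3,2) (3,3) (4,1) (4,2) (4,3) (5,1) (5,2) (5,3)] -> total=15
Click 2 (4,2) count=0: revealed 0 new [(none)] -> total=15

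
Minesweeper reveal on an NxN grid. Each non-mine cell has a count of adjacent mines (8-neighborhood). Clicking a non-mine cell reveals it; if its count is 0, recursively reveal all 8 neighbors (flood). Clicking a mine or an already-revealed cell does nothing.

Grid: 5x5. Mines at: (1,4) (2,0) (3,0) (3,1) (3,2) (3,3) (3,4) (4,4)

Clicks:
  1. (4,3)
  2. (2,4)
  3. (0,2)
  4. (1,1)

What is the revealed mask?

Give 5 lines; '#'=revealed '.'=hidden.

Answer: ####.
####.
.####
.....
...#.

Derivation:
Click 1 (4,3) count=4: revealed 1 new [(4,3)] -> total=1
Click 2 (2,4) count=3: revealed 1 new [(2,4)] -> total=2
Click 3 (0,2) count=0: revealed 11 new [(0,0) (0,1) (0,2) (0,3) (1,0) (1,1) (1,2) (1,3) (2,1) (2,2) (2,3)] -> total=13
Click 4 (1,1) count=1: revealed 0 new [(none)] -> total=13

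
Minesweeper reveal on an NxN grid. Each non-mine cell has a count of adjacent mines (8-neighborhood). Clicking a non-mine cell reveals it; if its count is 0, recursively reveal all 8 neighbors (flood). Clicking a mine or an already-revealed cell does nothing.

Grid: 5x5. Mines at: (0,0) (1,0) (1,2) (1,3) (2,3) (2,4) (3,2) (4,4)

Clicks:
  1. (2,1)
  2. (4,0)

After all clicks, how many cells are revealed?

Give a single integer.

Click 1 (2,1) count=3: revealed 1 new [(2,1)] -> total=1
Click 2 (4,0) count=0: revealed 5 new [(2,0) (3,0) (3,1) (4,0) (4,1)] -> total=6

Answer: 6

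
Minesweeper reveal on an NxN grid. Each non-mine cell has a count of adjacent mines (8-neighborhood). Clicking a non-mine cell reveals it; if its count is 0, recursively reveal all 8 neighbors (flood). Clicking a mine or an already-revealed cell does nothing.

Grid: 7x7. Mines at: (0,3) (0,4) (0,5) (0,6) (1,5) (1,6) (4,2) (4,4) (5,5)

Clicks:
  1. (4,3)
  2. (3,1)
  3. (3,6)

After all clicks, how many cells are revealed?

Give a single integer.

Click 1 (4,3) count=2: revealed 1 new [(4,3)] -> total=1
Click 2 (3,1) count=1: revealed 1 new [(3,1)] -> total=2
Click 3 (3,6) count=0: revealed 6 new [(2,5) (2,6) (3,5) (3,6) (4,5) (4,6)] -> total=8

Answer: 8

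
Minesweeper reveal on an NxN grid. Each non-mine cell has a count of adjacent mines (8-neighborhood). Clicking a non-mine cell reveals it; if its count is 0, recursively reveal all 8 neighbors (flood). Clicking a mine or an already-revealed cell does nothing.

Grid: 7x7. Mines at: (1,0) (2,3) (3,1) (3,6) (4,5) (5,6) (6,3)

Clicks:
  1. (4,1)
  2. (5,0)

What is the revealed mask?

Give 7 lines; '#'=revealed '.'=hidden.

Click 1 (4,1) count=1: revealed 1 new [(4,1)] -> total=1
Click 2 (5,0) count=0: revealed 8 new [(4,0) (4,2) (5,0) (5,1) (5,2) (6,0) (6,1) (6,2)] -> total=9

Answer: .......
.......
.......
.......
###....
###....
###....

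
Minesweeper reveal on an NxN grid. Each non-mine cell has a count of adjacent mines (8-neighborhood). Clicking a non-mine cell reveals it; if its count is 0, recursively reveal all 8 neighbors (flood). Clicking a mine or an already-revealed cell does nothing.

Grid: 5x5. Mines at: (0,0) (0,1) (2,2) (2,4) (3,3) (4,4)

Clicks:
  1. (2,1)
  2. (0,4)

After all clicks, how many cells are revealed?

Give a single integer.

Click 1 (2,1) count=1: revealed 1 new [(2,1)] -> total=1
Click 2 (0,4) count=0: revealed 6 new [(0,2) (0,3) (0,4) (1,2) (1,3) (1,4)] -> total=7

Answer: 7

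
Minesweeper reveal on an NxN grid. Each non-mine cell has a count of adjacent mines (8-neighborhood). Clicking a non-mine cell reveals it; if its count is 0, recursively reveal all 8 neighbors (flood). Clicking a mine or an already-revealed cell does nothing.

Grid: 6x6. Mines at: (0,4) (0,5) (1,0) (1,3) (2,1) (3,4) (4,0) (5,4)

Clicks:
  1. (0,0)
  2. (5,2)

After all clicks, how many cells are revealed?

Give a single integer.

Answer: 10

Derivation:
Click 1 (0,0) count=1: revealed 1 new [(0,0)] -> total=1
Click 2 (5,2) count=0: revealed 9 new [(3,1) (3,2) (3,3) (4,1) (4,2) (4,3) (5,1) (5,2) (5,3)] -> total=10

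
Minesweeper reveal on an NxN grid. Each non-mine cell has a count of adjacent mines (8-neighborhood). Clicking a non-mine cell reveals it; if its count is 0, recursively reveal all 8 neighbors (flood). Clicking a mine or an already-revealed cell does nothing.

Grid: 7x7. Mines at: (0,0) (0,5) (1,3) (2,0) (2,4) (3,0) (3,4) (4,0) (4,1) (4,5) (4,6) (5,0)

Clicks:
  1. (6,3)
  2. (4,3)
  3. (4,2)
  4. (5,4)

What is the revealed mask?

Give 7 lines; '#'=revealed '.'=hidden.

Answer: .......
.......
.......
.......
..###..
.######
.######

Derivation:
Click 1 (6,3) count=0: revealed 15 new [(4,2) (4,3) (4,4) (5,1) (5,2) (5,3) (5,4) (5,5) (5,6) (6,1) (6,2) (6,3) (6,4) (6,5) (6,6)] -> total=15
Click 2 (4,3) count=1: revealed 0 new [(none)] -> total=15
Click 3 (4,2) count=1: revealed 0 new [(none)] -> total=15
Click 4 (5,4) count=1: revealed 0 new [(none)] -> total=15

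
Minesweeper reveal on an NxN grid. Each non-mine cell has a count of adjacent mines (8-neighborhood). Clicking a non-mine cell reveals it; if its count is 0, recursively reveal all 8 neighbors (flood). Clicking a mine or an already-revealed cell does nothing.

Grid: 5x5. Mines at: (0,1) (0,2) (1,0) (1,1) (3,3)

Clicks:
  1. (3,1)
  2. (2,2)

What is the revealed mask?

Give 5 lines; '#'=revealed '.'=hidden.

Click 1 (3,1) count=0: revealed 9 new [(2,0) (2,1) (2,2) (3,0) (3,1) (3,2) (4,0) (4,1) (4,2)] -> total=9
Click 2 (2,2) count=2: revealed 0 new [(none)] -> total=9

Answer: .....
.....
###..
###..
###..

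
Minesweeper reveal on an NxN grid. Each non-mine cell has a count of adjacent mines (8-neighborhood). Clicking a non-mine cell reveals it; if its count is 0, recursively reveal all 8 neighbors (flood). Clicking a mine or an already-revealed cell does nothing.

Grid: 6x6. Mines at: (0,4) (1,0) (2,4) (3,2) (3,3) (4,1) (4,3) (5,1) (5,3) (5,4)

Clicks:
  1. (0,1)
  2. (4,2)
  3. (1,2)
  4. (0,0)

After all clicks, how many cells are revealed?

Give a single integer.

Answer: 11

Derivation:
Click 1 (0,1) count=1: revealed 1 new [(0,1)] -> total=1
Click 2 (4,2) count=6: revealed 1 new [(4,2)] -> total=2
Click 3 (1,2) count=0: revealed 8 new [(0,2) (0,3) (1,1) (1,2) (1,3) (2,1) (2,2) (2,3)] -> total=10
Click 4 (0,0) count=1: revealed 1 new [(0,0)] -> total=11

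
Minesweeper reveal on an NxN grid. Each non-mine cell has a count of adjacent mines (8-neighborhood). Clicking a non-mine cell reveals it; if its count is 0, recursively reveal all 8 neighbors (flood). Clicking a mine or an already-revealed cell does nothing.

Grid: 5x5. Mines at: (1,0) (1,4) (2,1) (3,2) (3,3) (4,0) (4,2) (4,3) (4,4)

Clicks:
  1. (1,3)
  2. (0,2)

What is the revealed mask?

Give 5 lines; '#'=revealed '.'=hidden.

Click 1 (1,3) count=1: revealed 1 new [(1,3)] -> total=1
Click 2 (0,2) count=0: revealed 5 new [(0,1) (0,2) (0,3) (1,1) (1,2)] -> total=6

Answer: .###.
.###.
.....
.....
.....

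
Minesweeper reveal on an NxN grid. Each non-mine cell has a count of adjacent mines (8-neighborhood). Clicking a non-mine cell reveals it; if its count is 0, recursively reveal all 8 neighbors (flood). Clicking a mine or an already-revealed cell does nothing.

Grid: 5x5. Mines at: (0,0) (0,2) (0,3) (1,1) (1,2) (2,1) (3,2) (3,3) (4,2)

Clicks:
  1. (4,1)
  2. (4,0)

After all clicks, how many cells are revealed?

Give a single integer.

Click 1 (4,1) count=2: revealed 1 new [(4,1)] -> total=1
Click 2 (4,0) count=0: revealed 3 new [(3,0) (3,1) (4,0)] -> total=4

Answer: 4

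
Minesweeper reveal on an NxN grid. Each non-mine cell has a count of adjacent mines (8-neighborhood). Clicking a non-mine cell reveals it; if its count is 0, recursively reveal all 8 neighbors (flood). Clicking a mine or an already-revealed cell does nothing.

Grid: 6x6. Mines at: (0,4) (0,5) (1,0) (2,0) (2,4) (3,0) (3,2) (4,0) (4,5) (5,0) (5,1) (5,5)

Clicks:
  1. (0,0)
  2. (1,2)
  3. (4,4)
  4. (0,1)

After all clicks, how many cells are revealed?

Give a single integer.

Click 1 (0,0) count=1: revealed 1 new [(0,0)] -> total=1
Click 2 (1,2) count=0: revealed 9 new [(0,1) (0,2) (0,3) (1,1) (1,2) (1,3) (2,1) (2,2) (2,3)] -> total=10
Click 3 (4,4) count=2: revealed 1 new [(4,4)] -> total=11
Click 4 (0,1) count=1: revealed 0 new [(none)] -> total=11

Answer: 11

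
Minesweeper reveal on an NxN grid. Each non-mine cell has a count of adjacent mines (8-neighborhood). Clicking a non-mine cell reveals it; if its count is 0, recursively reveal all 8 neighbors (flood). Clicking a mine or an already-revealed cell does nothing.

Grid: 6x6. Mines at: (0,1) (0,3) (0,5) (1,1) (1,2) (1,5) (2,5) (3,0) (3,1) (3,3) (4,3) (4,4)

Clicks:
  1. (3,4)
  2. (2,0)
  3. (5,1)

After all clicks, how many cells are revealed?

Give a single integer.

Click 1 (3,4) count=4: revealed 1 new [(3,4)] -> total=1
Click 2 (2,0) count=3: revealed 1 new [(2,0)] -> total=2
Click 3 (5,1) count=0: revealed 6 new [(4,0) (4,1) (4,2) (5,0) (5,1) (5,2)] -> total=8

Answer: 8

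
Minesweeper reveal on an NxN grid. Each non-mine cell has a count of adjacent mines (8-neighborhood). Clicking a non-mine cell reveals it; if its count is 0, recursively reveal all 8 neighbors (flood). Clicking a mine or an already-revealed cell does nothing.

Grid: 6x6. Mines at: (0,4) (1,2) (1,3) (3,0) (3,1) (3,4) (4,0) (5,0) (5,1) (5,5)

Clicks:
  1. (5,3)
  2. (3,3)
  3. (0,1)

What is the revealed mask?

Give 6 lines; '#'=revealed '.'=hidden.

Answer: .#....
......
......
...#..
..###.
..###.

Derivation:
Click 1 (5,3) count=0: revealed 6 new [(4,2) (4,3) (4,4) (5,2) (5,3) (5,4)] -> total=6
Click 2 (3,3) count=1: revealed 1 new [(3,3)] -> total=7
Click 3 (0,1) count=1: revealed 1 new [(0,1)] -> total=8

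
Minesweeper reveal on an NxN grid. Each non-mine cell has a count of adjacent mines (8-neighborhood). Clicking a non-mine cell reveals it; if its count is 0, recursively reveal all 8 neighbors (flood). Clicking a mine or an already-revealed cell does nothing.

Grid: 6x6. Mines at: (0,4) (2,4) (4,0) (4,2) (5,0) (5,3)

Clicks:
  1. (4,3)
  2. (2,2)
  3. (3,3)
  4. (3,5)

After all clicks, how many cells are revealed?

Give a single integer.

Answer: 18

Derivation:
Click 1 (4,3) count=2: revealed 1 new [(4,3)] -> total=1
Click 2 (2,2) count=0: revealed 16 new [(0,0) (0,1) (0,2) (0,3) (1,0) (1,1) (1,2) (1,3) (2,0) (2,1) (2,2) (2,3) (3,0) (3,1) (3,2) (3,3)] -> total=17
Click 3 (3,3) count=2: revealed 0 new [(none)] -> total=17
Click 4 (3,5) count=1: revealed 1 new [(3,5)] -> total=18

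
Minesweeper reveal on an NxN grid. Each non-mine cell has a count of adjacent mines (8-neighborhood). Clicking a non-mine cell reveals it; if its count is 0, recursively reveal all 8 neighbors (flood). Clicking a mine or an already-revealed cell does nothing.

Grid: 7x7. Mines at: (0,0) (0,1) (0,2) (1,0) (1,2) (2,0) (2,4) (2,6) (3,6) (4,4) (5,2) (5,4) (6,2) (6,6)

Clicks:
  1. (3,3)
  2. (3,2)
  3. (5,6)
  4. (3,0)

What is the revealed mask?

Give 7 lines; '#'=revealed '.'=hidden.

Answer: .......
.......
.###...
####...
.###...
......#
.......

Derivation:
Click 1 (3,3) count=2: revealed 1 new [(3,3)] -> total=1
Click 2 (3,2) count=0: revealed 8 new [(2,1) (2,2) (2,3) (3,1) (3,2) (4,1) (4,2) (4,3)] -> total=9
Click 3 (5,6) count=1: revealed 1 new [(5,6)] -> total=10
Click 4 (3,0) count=1: revealed 1 new [(3,0)] -> total=11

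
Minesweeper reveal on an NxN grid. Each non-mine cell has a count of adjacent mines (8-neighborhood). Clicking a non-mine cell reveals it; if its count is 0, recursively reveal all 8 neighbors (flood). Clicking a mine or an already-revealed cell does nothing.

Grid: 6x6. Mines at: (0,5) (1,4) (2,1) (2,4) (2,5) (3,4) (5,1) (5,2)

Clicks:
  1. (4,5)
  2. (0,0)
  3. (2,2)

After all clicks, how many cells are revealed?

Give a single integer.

Answer: 10

Derivation:
Click 1 (4,5) count=1: revealed 1 new [(4,5)] -> total=1
Click 2 (0,0) count=0: revealed 8 new [(0,0) (0,1) (0,2) (0,3) (1,0) (1,1) (1,2) (1,3)] -> total=9
Click 3 (2,2) count=1: revealed 1 new [(2,2)] -> total=10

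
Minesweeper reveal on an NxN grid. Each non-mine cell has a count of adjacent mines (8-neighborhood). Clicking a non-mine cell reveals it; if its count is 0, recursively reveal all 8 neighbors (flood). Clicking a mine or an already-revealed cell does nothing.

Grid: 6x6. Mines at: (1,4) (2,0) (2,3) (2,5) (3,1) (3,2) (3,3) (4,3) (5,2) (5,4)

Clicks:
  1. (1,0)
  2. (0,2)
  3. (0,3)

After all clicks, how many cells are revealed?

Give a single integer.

Answer: 8

Derivation:
Click 1 (1,0) count=1: revealed 1 new [(1,0)] -> total=1
Click 2 (0,2) count=0: revealed 7 new [(0,0) (0,1) (0,2) (0,3) (1,1) (1,2) (1,3)] -> total=8
Click 3 (0,3) count=1: revealed 0 new [(none)] -> total=8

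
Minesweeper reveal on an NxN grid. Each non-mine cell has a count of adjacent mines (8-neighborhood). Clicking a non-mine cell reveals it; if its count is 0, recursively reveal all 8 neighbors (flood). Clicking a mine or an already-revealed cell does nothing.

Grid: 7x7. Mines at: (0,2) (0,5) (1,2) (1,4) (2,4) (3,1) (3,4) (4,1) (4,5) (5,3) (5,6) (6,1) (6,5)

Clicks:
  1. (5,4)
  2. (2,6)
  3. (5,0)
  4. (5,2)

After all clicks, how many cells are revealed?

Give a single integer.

Answer: 9

Derivation:
Click 1 (5,4) count=3: revealed 1 new [(5,4)] -> total=1
Click 2 (2,6) count=0: revealed 6 new [(1,5) (1,6) (2,5) (2,6) (3,5) (3,6)] -> total=7
Click 3 (5,0) count=2: revealed 1 new [(5,0)] -> total=8
Click 4 (5,2) count=3: revealed 1 new [(5,2)] -> total=9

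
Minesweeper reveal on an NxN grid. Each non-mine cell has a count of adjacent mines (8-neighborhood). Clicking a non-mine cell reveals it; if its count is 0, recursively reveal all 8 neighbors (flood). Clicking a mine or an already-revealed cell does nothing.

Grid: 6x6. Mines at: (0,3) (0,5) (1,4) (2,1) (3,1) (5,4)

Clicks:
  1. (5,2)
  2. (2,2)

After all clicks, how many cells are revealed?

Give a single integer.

Answer: 9

Derivation:
Click 1 (5,2) count=0: revealed 8 new [(4,0) (4,1) (4,2) (4,3) (5,0) (5,1) (5,2) (5,3)] -> total=8
Click 2 (2,2) count=2: revealed 1 new [(2,2)] -> total=9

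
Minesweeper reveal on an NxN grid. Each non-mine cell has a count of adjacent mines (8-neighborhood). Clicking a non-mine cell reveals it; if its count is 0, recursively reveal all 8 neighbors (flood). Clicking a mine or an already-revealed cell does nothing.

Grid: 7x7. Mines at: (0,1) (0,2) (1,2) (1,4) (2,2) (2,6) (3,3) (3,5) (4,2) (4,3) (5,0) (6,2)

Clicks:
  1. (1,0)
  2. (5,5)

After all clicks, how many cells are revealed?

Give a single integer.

Answer: 12

Derivation:
Click 1 (1,0) count=1: revealed 1 new [(1,0)] -> total=1
Click 2 (5,5) count=0: revealed 11 new [(4,4) (4,5) (4,6) (5,3) (5,4) (5,5) (5,6) (6,3) (6,4) (6,5) (6,6)] -> total=12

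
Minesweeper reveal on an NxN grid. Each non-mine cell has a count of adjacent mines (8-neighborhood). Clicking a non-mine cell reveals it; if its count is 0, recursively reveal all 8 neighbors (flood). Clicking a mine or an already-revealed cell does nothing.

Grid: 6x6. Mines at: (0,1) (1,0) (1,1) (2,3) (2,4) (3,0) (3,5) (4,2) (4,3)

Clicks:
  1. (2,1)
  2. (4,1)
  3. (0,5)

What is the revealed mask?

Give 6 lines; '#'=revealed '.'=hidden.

Answer: ..####
..####
.#....
......
.#....
......

Derivation:
Click 1 (2,1) count=3: revealed 1 new [(2,1)] -> total=1
Click 2 (4,1) count=2: revealed 1 new [(4,1)] -> total=2
Click 3 (0,5) count=0: revealed 8 new [(0,2) (0,3) (0,4) (0,5) (1,2) (1,3) (1,4) (1,5)] -> total=10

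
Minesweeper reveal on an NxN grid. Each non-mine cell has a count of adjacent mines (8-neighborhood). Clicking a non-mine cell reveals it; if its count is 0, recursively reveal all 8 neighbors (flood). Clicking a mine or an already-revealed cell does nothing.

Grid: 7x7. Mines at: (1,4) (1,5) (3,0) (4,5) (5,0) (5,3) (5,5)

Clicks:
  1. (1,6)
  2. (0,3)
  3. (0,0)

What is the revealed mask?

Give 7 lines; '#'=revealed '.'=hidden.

Answer: ####...
####..#
#####..
.####..
.####..
.......
.......

Derivation:
Click 1 (1,6) count=1: revealed 1 new [(1,6)] -> total=1
Click 2 (0,3) count=1: revealed 1 new [(0,3)] -> total=2
Click 3 (0,0) count=0: revealed 20 new [(0,0) (0,1) (0,2) (1,0) (1,1) (1,2) (1,3) (2,0) (2,1) (2,2) (2,3) (2,4) (3,1) (3,2) (3,3) (3,4) (4,1) (4,2) (4,3) (4,4)] -> total=22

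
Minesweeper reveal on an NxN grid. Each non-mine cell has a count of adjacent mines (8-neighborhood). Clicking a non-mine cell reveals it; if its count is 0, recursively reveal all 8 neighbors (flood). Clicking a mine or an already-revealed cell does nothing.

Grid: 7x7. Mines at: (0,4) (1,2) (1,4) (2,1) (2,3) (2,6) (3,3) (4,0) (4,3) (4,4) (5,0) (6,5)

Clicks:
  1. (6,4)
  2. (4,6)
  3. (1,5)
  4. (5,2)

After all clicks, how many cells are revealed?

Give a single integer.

Answer: 9

Derivation:
Click 1 (6,4) count=1: revealed 1 new [(6,4)] -> total=1
Click 2 (4,6) count=0: revealed 6 new [(3,5) (3,6) (4,5) (4,6) (5,5) (5,6)] -> total=7
Click 3 (1,5) count=3: revealed 1 new [(1,5)] -> total=8
Click 4 (5,2) count=1: revealed 1 new [(5,2)] -> total=9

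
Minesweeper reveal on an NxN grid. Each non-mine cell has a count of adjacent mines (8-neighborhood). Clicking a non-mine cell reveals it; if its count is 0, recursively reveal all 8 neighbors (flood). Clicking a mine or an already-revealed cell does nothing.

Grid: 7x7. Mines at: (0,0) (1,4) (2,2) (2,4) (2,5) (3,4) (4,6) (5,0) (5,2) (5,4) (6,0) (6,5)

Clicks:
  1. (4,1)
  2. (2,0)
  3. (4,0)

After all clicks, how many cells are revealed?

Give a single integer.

Click 1 (4,1) count=2: revealed 1 new [(4,1)] -> total=1
Click 2 (2,0) count=0: revealed 7 new [(1,0) (1,1) (2,0) (2,1) (3,0) (3,1) (4,0)] -> total=8
Click 3 (4,0) count=1: revealed 0 new [(none)] -> total=8

Answer: 8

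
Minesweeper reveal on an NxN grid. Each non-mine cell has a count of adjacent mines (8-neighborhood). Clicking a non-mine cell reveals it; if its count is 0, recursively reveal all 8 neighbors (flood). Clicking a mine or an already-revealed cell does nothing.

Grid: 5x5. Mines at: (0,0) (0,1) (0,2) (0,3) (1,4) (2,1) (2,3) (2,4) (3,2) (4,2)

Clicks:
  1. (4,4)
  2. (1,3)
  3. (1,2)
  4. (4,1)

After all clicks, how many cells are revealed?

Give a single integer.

Click 1 (4,4) count=0: revealed 4 new [(3,3) (3,4) (4,3) (4,4)] -> total=4
Click 2 (1,3) count=5: revealed 1 new [(1,3)] -> total=5
Click 3 (1,2) count=5: revealed 1 new [(1,2)] -> total=6
Click 4 (4,1) count=2: revealed 1 new [(4,1)] -> total=7

Answer: 7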